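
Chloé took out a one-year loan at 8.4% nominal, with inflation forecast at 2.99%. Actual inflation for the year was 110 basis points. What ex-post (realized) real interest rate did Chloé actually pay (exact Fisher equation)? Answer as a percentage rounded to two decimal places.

Ex-post: (1 + 0.0840)/(1 + 0.0110) − 1 = 7.2206%
So the realized real rate is 7.22%.

7.22%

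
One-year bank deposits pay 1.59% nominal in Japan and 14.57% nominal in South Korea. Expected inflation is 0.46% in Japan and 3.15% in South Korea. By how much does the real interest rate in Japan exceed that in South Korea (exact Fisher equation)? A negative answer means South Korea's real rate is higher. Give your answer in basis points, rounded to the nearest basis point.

Japan: (1 + 0.0159)/(1 + 0.0046) − 1 = 1.1248%
South Korea: (1 + 0.1457)/(1 + 0.0315) − 1 = 11.0713%
Differential = 1.1248% − 11.0713% = -9.9464% → -995 basis points.

-995 basis points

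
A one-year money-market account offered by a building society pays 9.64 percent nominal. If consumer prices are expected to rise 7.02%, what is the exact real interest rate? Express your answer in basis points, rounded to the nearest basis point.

By the Fisher identity, 1 + r = (1 + i)/(1 + π).
1 + r = 1.09640 / 1.07020 = 1.024481
r = 1.024481 − 1 = 2.4481%, i.e. 245 basis points.

245 basis points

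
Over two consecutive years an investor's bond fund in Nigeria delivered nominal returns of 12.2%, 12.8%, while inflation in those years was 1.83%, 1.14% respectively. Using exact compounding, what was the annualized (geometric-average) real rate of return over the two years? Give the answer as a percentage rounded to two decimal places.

Compound the nominal returns: 1.1220 × 1.1280 = 1.26561600.
Compound inflation: 1.0183 × 1.0114 = 1.02990862.
Deflate: 1.26561600 / 1.02990862 = 1.22886242.
Annualized real rate = 1.22886242^(1/2) − 1 = 10.8541% → 10.85%.

10.85%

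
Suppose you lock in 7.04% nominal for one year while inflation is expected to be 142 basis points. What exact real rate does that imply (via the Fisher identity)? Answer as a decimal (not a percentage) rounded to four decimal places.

By the Fisher identity, 1 + r = (1 + i)/(1 + π).
1 + r = 1.07040 / 1.01420 = 1.055413
r = 1.055413 − 1 = 5.5413%, i.e. 0.0554.

0.0554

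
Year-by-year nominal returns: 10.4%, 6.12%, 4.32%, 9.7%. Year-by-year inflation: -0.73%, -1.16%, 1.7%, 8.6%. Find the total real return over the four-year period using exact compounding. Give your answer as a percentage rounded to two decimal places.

Nominal growth factor = 1.1040 × 1.0612 × 1.0432 × 1.0970 = 1.340728
Price-level growth factor = 0.9927 × 0.9884 × 1.0170 × 1.0860 = 1.083681
Real growth factor = 1.340728 / 1.083681 = 1.237197
Total real return = 1.237197 − 1 → 23.72%.

23.72%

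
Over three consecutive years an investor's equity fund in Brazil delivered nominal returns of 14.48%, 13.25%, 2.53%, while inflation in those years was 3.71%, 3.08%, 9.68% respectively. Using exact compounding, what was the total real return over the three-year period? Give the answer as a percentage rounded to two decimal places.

Compound the nominal returns: 1.1448 × 1.1325 × 1.0253 = 1.329287.
Compound inflation: 1.0371 × 1.0308 × 1.0968 = 1.172526.
Deflate: 1.329287 / 1.172526 = 1.133695.
Total real return = 1.133695 − 1 → 13.37%.

13.37%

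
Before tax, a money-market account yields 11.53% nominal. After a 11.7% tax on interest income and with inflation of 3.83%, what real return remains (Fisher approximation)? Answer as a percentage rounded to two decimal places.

6.35%

After-tax nominal return = 11.53% × (1 − 0.117) = 10.18099%.
r ≈ 10.18099% − 3.83% → 6.35%.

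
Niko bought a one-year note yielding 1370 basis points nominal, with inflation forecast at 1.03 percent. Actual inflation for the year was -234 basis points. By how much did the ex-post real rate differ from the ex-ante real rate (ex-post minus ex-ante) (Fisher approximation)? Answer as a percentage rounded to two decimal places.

3.37%

Ex-ante: 13.7% − 1.03% = 12.670%
Ex-post: 13.7% − (-2.34%) = 16.040%
Difference (ex-post − ex-ante) = 3.3700% → 3.37%.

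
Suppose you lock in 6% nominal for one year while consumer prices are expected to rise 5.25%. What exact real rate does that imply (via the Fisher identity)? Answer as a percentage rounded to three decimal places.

1 + r = 1.06000 / 1.05250 = 1.007126
r = 1.007126 − 1 = 0.7126%, i.e. 0.713%.

0.713%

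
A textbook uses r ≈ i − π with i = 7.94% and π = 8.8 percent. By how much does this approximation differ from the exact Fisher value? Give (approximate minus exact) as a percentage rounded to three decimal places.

Approximate: r ≈ 7.940% − 8.800% = -0.8600%
Exact: (1 + 0.0794)/(1 + 0.0880) − 1 = -0.7904%
Error = -0.8600% − (-0.7904%) = -0.0696% → -0.070%.

-0.070%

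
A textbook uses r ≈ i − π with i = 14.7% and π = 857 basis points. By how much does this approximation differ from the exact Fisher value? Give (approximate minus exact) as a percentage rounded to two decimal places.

Approximate: r ≈ 14.700% − 8.570% = 6.1300%
Exact: (1 + 0.1470)/(1 + 0.0857) − 1 = 5.6461%
Error = 6.1300% − 5.6461% = 0.4839% → 0.48%.

0.48%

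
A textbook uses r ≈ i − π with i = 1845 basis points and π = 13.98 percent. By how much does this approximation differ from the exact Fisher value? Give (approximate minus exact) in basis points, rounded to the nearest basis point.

Approximate: r ≈ 18.450% − 13.980% = 4.4700%
Exact: (1 + 0.1845)/(1 + 0.1398) − 1 = 3.9217%
Error = 4.4700% − 3.9217% = 0.5483% → 55 basis points.

55 basis points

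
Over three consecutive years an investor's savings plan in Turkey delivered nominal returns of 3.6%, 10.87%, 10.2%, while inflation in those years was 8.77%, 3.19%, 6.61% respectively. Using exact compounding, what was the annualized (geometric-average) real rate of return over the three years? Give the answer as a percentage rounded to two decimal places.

1.89%

Nominal growth factor = 1.0360 × 1.1087 × 1.1020 = 1.26577175
Price-level growth factor = 1.0877 × 1.0319 × 1.0661 = 1.19658811
Real growth factor = 1.26577175 / 1.19658811 = 1.05781742
Annualized real rate = 1.05781742^(1/3) − 1 = 1.8913% → 1.89%.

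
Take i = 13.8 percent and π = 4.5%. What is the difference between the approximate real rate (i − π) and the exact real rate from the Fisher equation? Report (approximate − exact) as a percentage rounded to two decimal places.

Approximate: r ≈ 13.800% − 4.500% = 9.3000%
Exact: (1 + 0.1380)/(1 + 0.0450) − 1 = 8.8995%
Error = 9.3000% − 8.8995% = 0.4005% → 0.40%.

0.40%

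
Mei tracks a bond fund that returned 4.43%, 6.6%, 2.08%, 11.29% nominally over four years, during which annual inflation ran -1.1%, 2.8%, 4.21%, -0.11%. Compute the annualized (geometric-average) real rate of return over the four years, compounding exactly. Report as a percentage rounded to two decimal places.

4.55%

Compound the nominal returns: 1.0443 × 1.0660 × 1.0208 × 1.1129 = 1.26467603.
Compound inflation: 0.9890 × 1.0280 × 1.0421 × 0.9989 = 1.05832929.
Deflate: 1.26467603 / 1.05832929 = 1.19497404.
Annualized real rate = 1.19497404^(1/4) − 1 = 4.5538% → 4.55%.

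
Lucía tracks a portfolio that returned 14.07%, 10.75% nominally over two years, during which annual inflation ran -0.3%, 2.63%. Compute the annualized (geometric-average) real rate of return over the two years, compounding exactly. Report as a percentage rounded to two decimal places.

11.12%

Compound the nominal returns: 1.1407 × 1.1075 = 1.263325250.
Compound inflation: 0.9970 × 1.0263 = 1.023221100.
Deflate: 1.263325250 / 1.023221100 = 1.234655198.
Annualized real rate = 1.234655198^(1/2) − 1 = 11.11504% → 11.12%.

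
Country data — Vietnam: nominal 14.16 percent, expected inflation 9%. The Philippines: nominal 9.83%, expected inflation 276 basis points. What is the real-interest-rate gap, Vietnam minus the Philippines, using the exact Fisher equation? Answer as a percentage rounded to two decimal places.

-2.15%

Vietnam: (1 + 0.1416)/(1 + 0.0900) − 1 = 4.7339%
The Philippines: (1 + 0.0983)/(1 + 0.0276) − 1 = 6.8801%
Differential = 4.7339% − 6.8801% = -2.1462% → -2.15%.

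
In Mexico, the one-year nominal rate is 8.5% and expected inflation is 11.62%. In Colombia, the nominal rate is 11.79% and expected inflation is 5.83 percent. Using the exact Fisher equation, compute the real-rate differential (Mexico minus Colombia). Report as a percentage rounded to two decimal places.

-8.43%

Mexico: (1 + 0.0850)/(1 + 0.1162) − 1 = -2.7952%
Colombia: (1 + 0.1179)/(1 + 0.0583) − 1 = 5.6317%
Differential = -2.7952% − 5.6317% = -8.4269% → -8.43%.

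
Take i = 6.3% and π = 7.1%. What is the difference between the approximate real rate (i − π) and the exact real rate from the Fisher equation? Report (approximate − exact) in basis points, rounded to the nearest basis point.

-5 basis points

Approximate: r ≈ 6.300% − 7.100% = -0.8000%
Exact: (1 + 0.0630)/(1 + 0.0710) − 1 = -0.7470%
Error = -0.8000% − (-0.7470%) = -0.0530% → -5 basis points.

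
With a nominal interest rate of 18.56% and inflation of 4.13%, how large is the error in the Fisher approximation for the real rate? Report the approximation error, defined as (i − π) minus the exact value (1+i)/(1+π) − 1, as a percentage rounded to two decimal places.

Approximate: r ≈ 18.560% − 4.130% = 14.4300%
Exact: (1 + 0.1856)/(1 + 0.0413) − 1 = 13.8577%
Error = 14.4300% − 13.8577% = 0.5723% → 0.57%.

0.57%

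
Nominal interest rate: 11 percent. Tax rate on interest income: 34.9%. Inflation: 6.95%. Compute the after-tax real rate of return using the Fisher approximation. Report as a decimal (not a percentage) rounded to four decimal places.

After-tax nominal return = 11% × (1 − 0.349) = 7.1610%.
r ≈ 7.1610% − 6.95% → 0.0021.

0.0021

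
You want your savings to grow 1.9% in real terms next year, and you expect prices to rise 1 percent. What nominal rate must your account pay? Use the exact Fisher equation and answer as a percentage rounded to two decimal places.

2.92%

(1 + i) = (1 + r)(1 + π) = 1.01900 × 1.01000 = 1.02919
i = 1.02919 − 1, so the required nominal rate is 2.92%.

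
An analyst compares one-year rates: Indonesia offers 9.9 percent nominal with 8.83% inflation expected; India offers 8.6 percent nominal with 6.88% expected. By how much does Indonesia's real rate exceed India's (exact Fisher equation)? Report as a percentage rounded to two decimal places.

Indonesia: (1 + 0.0990)/(1 + 0.0883) − 1 = 0.9832%
India: (1 + 0.0860)/(1 + 0.0688) − 1 = 1.6093%
Differential = 0.9832% − 1.6093% = -0.6261% → -0.63%.

-0.63%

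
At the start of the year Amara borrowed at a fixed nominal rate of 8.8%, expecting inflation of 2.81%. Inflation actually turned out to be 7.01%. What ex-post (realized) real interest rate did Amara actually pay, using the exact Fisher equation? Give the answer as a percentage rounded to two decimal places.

Ex-post: (1 + 0.0880)/(1 + 0.0701) − 1 = 1.6727%
So the realized real rate is 1.67%.

1.67%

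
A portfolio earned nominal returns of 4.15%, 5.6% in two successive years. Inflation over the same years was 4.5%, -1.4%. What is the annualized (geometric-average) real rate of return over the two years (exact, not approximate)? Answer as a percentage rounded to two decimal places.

Compound the nominal returns: 1.0415 × 1.0560 = 1.09982400.
Compound inflation: 1.0450 × 0.9860 = 1.03037000.
Deflate: 1.09982400 / 1.03037000 = 1.06740685.
Annualized real rate = 1.06740685^(1/2) − 1 = 3.3154% → 3.32%.

3.32%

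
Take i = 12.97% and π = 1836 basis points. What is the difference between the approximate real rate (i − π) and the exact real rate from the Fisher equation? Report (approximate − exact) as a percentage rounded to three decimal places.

-0.836%

Approximate: r ≈ 12.970% − 18.360% = -5.3900%
Exact: (1 + 0.1297)/(1 + 0.1836) − 1 = -4.5539%
Error = -5.3900% − (-4.5539%) = -0.8361% → -0.836%.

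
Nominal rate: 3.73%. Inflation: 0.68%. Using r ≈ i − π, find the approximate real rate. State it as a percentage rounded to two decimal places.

3.05%

r ≈ i − π = 3.73% − 0.68% = 3.05%.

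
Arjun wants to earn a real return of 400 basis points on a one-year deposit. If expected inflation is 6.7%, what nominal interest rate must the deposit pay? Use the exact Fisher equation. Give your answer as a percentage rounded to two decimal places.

10.97%

(1 + i) = (1 + r)(1 + π) = 1.04000 × 1.06700 = 1.10968
i = 1.10968 − 1, so the required nominal rate is 10.97%.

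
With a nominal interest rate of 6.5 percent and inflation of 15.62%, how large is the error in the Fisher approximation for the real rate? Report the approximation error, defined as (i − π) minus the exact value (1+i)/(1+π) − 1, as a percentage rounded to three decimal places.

-1.232%

Approximate: r ≈ 6.500% − 15.620% = -9.1200%
Exact: (1 + 0.0650)/(1 + 0.1562) − 1 = -7.8879%
Error = -9.1200% − (-7.8879%) = -1.2321% → -1.232%.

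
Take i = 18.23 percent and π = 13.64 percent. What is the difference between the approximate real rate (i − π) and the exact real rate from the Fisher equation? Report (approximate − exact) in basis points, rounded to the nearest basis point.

Approximate: r ≈ 18.230% − 13.640% = 4.5900%
Exact: (1 + 0.1823)/(1 + 0.1364) − 1 = 4.0391%
Error = 4.5900% − 4.0391% = 0.5509% → 55 basis points.

55 basis points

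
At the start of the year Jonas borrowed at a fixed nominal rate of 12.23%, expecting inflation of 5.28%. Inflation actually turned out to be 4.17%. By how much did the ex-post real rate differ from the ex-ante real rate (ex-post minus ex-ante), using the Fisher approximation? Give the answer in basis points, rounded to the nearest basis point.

Ex-ante: 12.23% − 5.28% = 6.950%
Ex-post: 12.23% − 4.17% = 8.060%
Difference (ex-post − ex-ante) = 1.1100% → 111 basis points.

111 basis points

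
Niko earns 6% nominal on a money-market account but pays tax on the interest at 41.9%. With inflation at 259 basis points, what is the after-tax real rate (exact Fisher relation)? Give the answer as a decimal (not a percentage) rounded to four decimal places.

After-tax nominal return = 6% × (1 − 0.419) = 3.4860%.
1 + r = 1.03486 / 1.02590 = 1.008734
After-tax real rate = 1.008734 − 1 → 0.0087.

0.0087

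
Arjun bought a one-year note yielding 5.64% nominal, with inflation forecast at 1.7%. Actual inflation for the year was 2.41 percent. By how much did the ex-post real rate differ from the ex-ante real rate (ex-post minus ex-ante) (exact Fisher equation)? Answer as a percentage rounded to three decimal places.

Ex-ante: (1 + 0.0564)/(1 + 0.0170) − 1 = 3.8741%
Ex-post: (1 + 0.0564)/(1 + 0.0241) − 1 = 3.1540%
Difference (ex-post − ex-ante) = -0.7202% → -0.720%.

-0.720%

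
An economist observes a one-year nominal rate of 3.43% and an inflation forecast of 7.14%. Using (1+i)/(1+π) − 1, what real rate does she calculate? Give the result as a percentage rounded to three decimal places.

By the Fisher relation, 1 + r = (1 + i)/(1 + π).
1 + r = 1.03430 / 1.07140 = 0.965372
r = 0.965372 − 1 = -3.4628%, i.e. -3.463%.

-3.463%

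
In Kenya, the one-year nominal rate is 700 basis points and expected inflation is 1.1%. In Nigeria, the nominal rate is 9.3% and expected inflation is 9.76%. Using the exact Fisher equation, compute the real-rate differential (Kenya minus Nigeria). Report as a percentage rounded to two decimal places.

6.25%

Kenya: (1 + 0.0700)/(1 + 0.0110) − 1 = 5.8358%
Nigeria: (1 + 0.0930)/(1 + 0.0976) − 1 = -0.4191%
Differential = 5.8358% − (-0.4191%) = 6.2549% → 6.25%.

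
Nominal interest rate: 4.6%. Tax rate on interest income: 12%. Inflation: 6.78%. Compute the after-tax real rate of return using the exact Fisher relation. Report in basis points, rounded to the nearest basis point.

-256 basis points

After-tax nominal return = 4.6% × (1 − 0.12) = 4.0480%.
1 + r = 1.04048 / 1.06780 = 0.974415
After-tax real rate = 0.974415 − 1 → -256 basis points.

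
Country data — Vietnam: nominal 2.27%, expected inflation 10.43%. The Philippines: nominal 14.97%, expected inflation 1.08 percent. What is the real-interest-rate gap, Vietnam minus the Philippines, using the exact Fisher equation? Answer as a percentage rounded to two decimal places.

Vietnam: (1 + 0.0227)/(1 + 0.1043) − 1 = -7.3893%
The Philippines: (1 + 0.1497)/(1 + 0.0108) − 1 = 13.7416%
Differential = -7.3893% − 13.7416% = -21.1309% → -21.13%.

-21.13%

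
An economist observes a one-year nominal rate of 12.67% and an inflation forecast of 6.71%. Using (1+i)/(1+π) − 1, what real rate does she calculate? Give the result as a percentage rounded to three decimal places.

5.585%

By the Fisher identity, 1 + r = (1 + i)/(1 + π).
1 + r = 1.12670 / 1.06710 = 1.055852
r = 1.055852 − 1 = 5.5852%, i.e. 5.585%.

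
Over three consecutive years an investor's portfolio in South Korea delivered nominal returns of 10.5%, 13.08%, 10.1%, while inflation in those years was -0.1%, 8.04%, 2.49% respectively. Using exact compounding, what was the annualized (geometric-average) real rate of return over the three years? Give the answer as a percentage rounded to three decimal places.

Compound the nominal returns: 1.1050 × 1.1308 × 1.1010 = 1.375736934.
Compound inflation: 0.9990 × 1.0804 × 1.0249 = 1.106194658.
Deflate: 1.375736934 / 1.106194658 = 1.243666225.
Annualized real rate = 1.243666225^(1/3) − 1 = 7.53948% → 7.539%.

7.539%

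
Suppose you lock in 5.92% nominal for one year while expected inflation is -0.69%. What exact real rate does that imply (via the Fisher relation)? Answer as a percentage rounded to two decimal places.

6.66%

By the Fisher relation, 1 + r = (1 + i)/(1 + π).
1 + r = 1.05920 / 0.99310 = 1.066559
r = 1.066559 − 1 = 6.6559%, i.e. 6.66%.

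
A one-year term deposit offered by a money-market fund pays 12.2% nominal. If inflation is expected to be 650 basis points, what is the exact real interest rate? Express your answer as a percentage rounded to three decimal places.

5.352%

By the Fisher relation, 1 + r = (1 + i)/(1 + π).
1 + r = 1.12200 / 1.06500 = 1.053521
r = 1.053521 − 1 = 5.3521%, i.e. 5.352%.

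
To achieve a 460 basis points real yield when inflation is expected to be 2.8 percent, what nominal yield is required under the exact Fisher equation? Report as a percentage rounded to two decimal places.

(1 + i) = (1 + r)(1 + π) = 1.04600 × 1.02800 = 1.075288
i = 1.075288 − 1, so the required nominal rate is 7.53%.

7.53%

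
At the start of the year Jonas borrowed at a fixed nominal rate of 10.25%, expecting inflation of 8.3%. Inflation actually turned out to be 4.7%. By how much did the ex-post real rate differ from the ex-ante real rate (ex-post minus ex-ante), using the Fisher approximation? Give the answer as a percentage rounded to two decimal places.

3.60%

Ex-ante: 10.25% − 8.3% = 1.950%
Ex-post: 10.25% − 4.7% = 5.550%
Difference (ex-post − ex-ante) = 3.6000% → 3.60%.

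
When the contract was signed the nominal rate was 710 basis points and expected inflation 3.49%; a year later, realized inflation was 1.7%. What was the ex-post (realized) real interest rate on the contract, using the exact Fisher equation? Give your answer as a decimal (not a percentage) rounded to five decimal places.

Ex-post: (1 + 0.0710)/(1 + 0.0170) − 1 = 5.3097%
So the realized real rate is 0.05310.

0.05310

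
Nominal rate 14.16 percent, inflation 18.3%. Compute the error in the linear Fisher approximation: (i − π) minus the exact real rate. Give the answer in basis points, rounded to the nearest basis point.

-64 basis points

Approximate: r ≈ 14.160% − 18.300% = -4.1400%
Exact: (1 + 0.1416)/(1 + 0.1830) − 1 = -3.4996%
Error = -4.1400% − (-3.4996%) = -0.6404% → -64 basis points.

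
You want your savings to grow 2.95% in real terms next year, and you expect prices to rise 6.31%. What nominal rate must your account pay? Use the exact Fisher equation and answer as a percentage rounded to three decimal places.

9.446%

(1 + i) = (1 + r)(1 + π) = 1.02950 × 1.06310 = 1.09446145
i = 1.09446145 − 1, so the required nominal rate is 9.446%.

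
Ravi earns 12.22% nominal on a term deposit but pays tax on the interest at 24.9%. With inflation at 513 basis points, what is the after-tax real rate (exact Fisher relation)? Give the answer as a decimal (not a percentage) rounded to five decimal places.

0.03850

After-tax nominal return = 12.22% × (1 − 0.249) = 9.17722%.
1 + r = 1.0917722 / 1.05130 = 1.038497
After-tax real rate = 1.038497 − 1 → 0.03850.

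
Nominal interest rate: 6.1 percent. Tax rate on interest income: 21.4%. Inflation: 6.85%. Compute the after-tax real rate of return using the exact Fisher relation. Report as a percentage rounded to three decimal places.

-1.924%

After-tax nominal return = 6.1% × (1 − 0.214) = 4.7946%.
1 + r = 1.047946 / 1.06850 = 0.980764
After-tax real rate = 0.980764 − 1 → -1.924%.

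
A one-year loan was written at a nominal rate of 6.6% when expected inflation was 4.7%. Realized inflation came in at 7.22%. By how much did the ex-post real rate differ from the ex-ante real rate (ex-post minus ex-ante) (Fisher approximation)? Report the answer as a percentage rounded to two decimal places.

-2.52%

Ex-ante: 6.6% − 4.7% = 1.900%
Ex-post: 6.6% − 7.22% = -0.620%
Difference (ex-post − ex-ante) = -2.5200% → -2.52%.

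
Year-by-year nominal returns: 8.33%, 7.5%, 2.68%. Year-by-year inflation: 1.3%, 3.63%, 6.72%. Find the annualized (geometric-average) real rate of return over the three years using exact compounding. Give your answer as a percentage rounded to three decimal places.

2.196%

Compound the nominal returns: 1.0833 × 1.0750 × 1.0268 = 1.19575737.
Compound inflation: 1.0130 × 1.0363 × 1.0672 = 1.12031657.
Deflate: 1.19575737 / 1.12031657 = 1.06733882.
Annualized real rate = 1.06733882^(1/3) − 1 = 2.1960% → 2.196%.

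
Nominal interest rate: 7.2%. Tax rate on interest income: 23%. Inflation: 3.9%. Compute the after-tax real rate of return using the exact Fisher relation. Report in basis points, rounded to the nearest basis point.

After-tax nominal return = 7.2% × (1 − 0.23) = 5.5440%.
1 + r = 1.05544 / 1.03900 = 1.015823
After-tax real rate = 1.015823 − 1 → 158 basis points.

158 basis points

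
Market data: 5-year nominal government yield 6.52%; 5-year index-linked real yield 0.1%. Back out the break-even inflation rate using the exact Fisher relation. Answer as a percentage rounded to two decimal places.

6.41%

(1 + π) = (1 + i)/(1 + r) = 1.06520 / 1.00100 = 1.064136
Break-even inflation = 1.064136 − 1 → 6.41%.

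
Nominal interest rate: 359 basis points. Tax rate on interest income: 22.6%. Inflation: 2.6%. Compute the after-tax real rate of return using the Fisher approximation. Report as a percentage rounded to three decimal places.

0.179%

After-tax nominal return = 3.59% × (1 − 0.226) = 2.77866%.
r ≈ 2.77866% − 2.6% → 0.179%.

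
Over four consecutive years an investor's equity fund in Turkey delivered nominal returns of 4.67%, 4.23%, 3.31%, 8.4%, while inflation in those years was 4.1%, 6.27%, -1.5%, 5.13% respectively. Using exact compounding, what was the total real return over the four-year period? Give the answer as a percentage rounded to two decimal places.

6.65%

Nominal growth factor = 1.0467 × 1.0423 × 1.0331 × 1.0840 = 1.221762
Price-level growth factor = 1.0410 × 1.0627 × 0.9850 × 1.0513 = 1.145577
Real growth factor = 1.221762 / 1.145577 = 1.066504
Total real return = 1.066504 − 1 → 6.65%.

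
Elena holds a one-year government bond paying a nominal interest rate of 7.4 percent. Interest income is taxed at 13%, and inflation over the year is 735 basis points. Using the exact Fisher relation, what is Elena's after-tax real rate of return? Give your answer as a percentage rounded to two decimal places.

-0.85%

After-tax nominal return = 7.4% × (1 − 0.13) = 6.4380%.
1 + r = 1.06438 / 1.07350 = 0.991504
After-tax real rate = 0.991504 − 1 → -0.85%.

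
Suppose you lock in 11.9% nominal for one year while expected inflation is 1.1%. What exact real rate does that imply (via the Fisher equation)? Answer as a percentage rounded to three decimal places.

By the Fisher equation, 1 + r = (1 + i)/(1 + π).
1 + r = 1.11900 / 1.01100 = 1.1068249
r = 1.1068249 − 1 = 10.68249%, i.e. 10.682%.

10.682%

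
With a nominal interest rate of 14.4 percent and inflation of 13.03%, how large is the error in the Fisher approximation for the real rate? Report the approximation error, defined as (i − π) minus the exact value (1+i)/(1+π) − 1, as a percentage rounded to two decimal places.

0.16%

Approximate: r ≈ 14.400% − 13.030% = 1.3700%
Exact: (1 + 0.1440)/(1 + 0.1303) − 1 = 1.2121%
Error = 1.3700% − 1.2121% = 0.1579% → 0.16%.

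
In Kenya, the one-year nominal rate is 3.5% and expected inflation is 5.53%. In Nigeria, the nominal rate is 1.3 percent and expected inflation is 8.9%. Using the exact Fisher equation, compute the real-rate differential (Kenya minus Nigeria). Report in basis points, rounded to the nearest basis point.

Kenya: (1 + 0.0350)/(1 + 0.0553) − 1 = -1.9236%
Nigeria: (1 + 0.0130)/(1 + 0.0890) − 1 = -6.9789%
Differential = -1.9236% − (-6.9789%) = 5.0553% → 506 basis points.

506 basis points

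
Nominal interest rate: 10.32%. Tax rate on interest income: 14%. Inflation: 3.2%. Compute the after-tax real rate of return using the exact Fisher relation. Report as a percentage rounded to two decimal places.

After-tax nominal return = 10.32% × (1 − 0.14) = 8.8752%.
1 + r = 1.088752 / 1.03200 = 1.054992
After-tax real rate = 1.054992 − 1 → 5.50%.

5.50%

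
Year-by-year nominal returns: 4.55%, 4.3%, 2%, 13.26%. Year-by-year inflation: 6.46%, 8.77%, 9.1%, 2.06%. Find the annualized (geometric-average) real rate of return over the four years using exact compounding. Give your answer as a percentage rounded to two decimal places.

-0.58%

Compound the nominal returns: 1.0455 × 1.0430 × 1.0200 × 1.1326 = 1.25975205.
Compound inflation: 1.0646 × 1.0877 × 1.0910 × 1.0206 = 1.28936508.
Deflate: 1.25975205 / 1.28936508 = 0.97703286.
Annualized real rate = 0.97703286^(1/4) − 1 = -0.5792% → -0.58%.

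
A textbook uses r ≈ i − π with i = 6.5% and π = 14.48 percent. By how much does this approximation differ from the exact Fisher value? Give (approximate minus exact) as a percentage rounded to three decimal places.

-1.009%

Approximate: r ≈ 6.500% − 14.480% = -7.9800%
Exact: (1 + 0.0650)/(1 + 0.1448) − 1 = -6.9706%
Error = -7.9800% − (-6.9706%) = -1.0094% → -1.009%.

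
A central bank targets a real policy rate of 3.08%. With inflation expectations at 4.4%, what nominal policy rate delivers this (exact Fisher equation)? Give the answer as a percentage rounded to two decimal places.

7.62%

(1 + i) = (1 + r)(1 + π) = 1.03080 × 1.04400 = 1.0761552
i = 1.0761552 − 1, so the required nominal rate is 7.62%.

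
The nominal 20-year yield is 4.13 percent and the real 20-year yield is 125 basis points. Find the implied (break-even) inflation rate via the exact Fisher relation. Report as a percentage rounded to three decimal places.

2.844%

(1 + π) = (1 + i)/(1 + r) = 1.04130 / 1.01250 = 1.028444
Break-even inflation = 1.028444 − 1 → 2.844%.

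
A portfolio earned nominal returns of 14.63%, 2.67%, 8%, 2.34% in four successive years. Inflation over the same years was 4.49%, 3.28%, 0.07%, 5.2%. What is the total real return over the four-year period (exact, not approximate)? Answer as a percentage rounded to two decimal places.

Nominal growth factor = 1.1463 × 1.0267 × 1.0800 × 1.0234 = 1.300801
Price-level growth factor = 1.0449 × 1.0328 × 1.0007 × 1.0520 = 1.136084
Real growth factor = 1.300801 / 1.136084 = 1.144987
Total real return = 1.144987 − 1 → 14.50%.

14.50%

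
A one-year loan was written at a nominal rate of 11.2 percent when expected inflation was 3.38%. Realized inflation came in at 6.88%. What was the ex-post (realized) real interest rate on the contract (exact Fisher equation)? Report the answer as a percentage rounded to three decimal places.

4.042%

Ex-post: (1 + 0.1120)/(1 + 0.0688) − 1 = 4.0419%
So the realized real rate is 4.042%.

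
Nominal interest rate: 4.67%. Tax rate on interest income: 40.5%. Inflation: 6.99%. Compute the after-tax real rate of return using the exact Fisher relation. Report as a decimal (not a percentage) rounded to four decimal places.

-0.0394

After-tax nominal return = 4.67% × (1 − 0.405) = 2.77865%.
1 + r = 1.0277865 / 1.06990 = 0.960638
After-tax real rate = 0.960638 − 1 → -0.0394.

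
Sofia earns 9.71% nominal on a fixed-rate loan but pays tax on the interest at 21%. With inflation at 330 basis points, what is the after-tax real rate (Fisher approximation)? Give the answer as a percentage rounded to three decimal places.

4.371%

After-tax nominal return = 9.71% × (1 − 0.21) = 7.6709%.
r ≈ 7.6709% − 3.3% → 4.371%.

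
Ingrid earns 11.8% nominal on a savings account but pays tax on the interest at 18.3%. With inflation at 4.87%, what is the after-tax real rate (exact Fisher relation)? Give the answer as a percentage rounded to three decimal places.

After-tax nominal return = 11.8% × (1 − 0.183) = 9.6406%.
1 + r = 1.096406 / 1.04870 = 1.045491
After-tax real rate = 1.045491 − 1 → 4.549%.

4.549%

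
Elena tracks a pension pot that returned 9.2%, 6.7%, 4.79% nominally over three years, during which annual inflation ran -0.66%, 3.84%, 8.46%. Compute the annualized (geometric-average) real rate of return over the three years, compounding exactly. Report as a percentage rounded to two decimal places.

Compound the nominal returns: 1.0920 × 1.0670 × 1.0479 = 1.22097536.
Compound inflation: 0.9934 × 1.0384 × 1.0846 = 1.11881540.
Deflate: 1.22097536 / 1.11881540 = 1.09131082.
Annualized real rate = 1.09131082^(1/3) − 1 = 2.9555% → 2.96%.

2.96%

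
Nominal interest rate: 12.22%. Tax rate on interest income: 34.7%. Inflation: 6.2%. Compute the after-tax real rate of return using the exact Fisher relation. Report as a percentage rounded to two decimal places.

After-tax nominal return = 12.22% × (1 − 0.347) = 7.97966%.
1 + r = 1.0797966 / 1.06200 = 1.016758
After-tax real rate = 1.016758 − 1 → 1.68%.

1.68%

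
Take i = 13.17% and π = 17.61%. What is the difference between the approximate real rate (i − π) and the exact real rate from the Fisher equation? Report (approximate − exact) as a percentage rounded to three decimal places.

-0.665%

Approximate: r ≈ 13.170% − 17.610% = -4.4400%
Exact: (1 + 0.1317)/(1 + 0.1761) − 1 = -3.7752%
Error = -4.4400% − (-3.7752%) = -0.6648% → -0.665%.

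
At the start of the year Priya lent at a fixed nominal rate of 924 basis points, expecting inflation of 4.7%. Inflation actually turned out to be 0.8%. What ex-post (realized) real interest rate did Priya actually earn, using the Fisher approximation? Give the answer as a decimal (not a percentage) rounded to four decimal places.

Ex-post: 9.24% − 0.8% = 8.440%
So the realized real rate is 0.0844.

0.0844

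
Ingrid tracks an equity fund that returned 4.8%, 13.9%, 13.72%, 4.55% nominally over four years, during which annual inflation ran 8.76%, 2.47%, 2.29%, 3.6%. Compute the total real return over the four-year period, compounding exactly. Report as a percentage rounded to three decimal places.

Nominal growth factor = 1.0480 × 1.1390 × 1.1372 × 1.0455 = 1.419207491
Price-level growth factor = 1.0876 × 1.0247 × 1.0229 × 1.0360 = 1.181024397
Real growth factor = 1.419207491 / 1.181024397 = 1.201674999
Total real return = 1.201674999 − 1 → 20.167%.

20.167%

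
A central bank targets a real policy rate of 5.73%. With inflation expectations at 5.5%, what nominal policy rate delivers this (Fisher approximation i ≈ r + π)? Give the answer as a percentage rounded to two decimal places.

i ≈ r + π = 5.73% + 5.5% = 11.23%.

11.23%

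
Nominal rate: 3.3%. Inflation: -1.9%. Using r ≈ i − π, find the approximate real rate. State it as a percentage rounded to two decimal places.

r ≈ i − π = 3.3% − (-1.9%) = 5.20%.

5.20%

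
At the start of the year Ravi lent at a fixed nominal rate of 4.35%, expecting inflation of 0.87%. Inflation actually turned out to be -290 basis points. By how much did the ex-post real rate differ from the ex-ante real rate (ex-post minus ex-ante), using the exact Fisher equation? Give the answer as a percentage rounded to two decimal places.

4.02%

Ex-ante: (1 + 0.0435)/(1 + 0.0087) − 1 = 3.4500%
Ex-post: (1 + 0.0435)/(1 − 0.0290) − 1 = 7.4665%
Difference (ex-post − ex-ante) = 4.0165% → 4.02%.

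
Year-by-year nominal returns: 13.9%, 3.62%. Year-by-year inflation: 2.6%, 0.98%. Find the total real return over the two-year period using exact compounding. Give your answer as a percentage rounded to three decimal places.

13.916%

Compound the nominal returns: 1.1390 × 1.0362 = 1.180232.
Compound inflation: 1.0260 × 1.0098 = 1.036055.
Deflate: 1.180232 / 1.036055 = 1.139160.
Total real return = 1.139160 − 1 → 13.916%.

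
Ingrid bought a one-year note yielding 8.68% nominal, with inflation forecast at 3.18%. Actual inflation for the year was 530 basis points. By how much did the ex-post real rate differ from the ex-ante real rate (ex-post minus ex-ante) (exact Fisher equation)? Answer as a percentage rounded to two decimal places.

Ex-ante: (1 + 0.0868)/(1 + 0.0318) − 1 = 5.3305%
Ex-post: (1 + 0.0868)/(1 + 0.0530) − 1 = 3.2099%
Difference (ex-post − ex-ante) = -2.1206% → -2.12%.

-2.12%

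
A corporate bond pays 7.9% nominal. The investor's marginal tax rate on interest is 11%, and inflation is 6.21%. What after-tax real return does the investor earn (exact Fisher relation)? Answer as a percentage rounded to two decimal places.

0.77%

After-tax nominal return = 7.9% × (1 − 0.11) = 7.0310%.
1 + r = 1.07031 / 1.06210 = 1.007730
After-tax real rate = 1.007730 − 1 → 0.77%.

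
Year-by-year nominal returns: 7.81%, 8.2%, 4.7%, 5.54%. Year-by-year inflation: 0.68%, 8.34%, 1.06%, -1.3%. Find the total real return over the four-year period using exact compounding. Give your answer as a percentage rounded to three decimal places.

18.474%

Nominal growth factor = 1.0781 × 1.0820 × 1.0470 × 1.0554 = 1.288992
Price-level growth factor = 1.0068 × 1.0834 × 1.0106 × 0.9870 = 1.087999
Real growth factor = 1.288992 / 1.087999 = 1.184736
Total real return = 1.184736 − 1 → 18.474%.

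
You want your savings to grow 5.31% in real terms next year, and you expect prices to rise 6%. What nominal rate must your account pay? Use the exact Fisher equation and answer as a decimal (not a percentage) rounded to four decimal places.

0.1163

(1 + i) = (1 + r)(1 + π) = 1.05310 × 1.06000 = 1.116286
i = 1.116286 − 1, so the required nominal rate is 0.1163.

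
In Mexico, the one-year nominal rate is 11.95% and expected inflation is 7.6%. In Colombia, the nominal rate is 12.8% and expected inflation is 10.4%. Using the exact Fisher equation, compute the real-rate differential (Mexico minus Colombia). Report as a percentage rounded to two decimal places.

1.87%

Mexico: (1 + 0.1195)/(1 + 0.0760) − 1 = 4.0428%
Colombia: (1 + 0.1280)/(1 + 0.1040) − 1 = 2.1739%
Differential = 4.0428% − 2.1739% = 1.8688% → 1.87%.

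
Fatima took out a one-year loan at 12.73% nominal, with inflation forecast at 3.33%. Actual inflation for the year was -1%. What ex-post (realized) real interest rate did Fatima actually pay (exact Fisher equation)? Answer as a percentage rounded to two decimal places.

Ex-post: (1 + 0.1273)/(1 − 0.0100) − 1 = 13.8687%
So the realized real rate is 13.87%.

13.87%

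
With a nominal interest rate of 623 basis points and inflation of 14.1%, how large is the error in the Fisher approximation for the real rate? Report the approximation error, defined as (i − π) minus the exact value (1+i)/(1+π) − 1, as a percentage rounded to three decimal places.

-0.973%

Approximate: r ≈ 6.230% − 14.100% = -7.8700%
Exact: (1 + 0.0623)/(1 + 0.1410) − 1 = -6.89746%
Error = -7.8700% − (-6.89746%) = -0.97254% → -0.973%.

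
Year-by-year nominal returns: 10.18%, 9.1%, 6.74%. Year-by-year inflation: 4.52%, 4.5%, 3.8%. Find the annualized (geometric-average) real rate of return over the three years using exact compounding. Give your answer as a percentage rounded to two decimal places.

Compound the nominal returns: 1.1018 × 1.0910 × 1.0674 = 1.28308290.
Compound inflation: 1.0452 × 1.0450 × 1.0380 = 1.13373889.
Deflate: 1.28308290 / 1.13373889 = 1.13172699.
Annualized real rate = 1.13172699^(1/3) − 1 = 4.2111% → 4.21%.

4.21%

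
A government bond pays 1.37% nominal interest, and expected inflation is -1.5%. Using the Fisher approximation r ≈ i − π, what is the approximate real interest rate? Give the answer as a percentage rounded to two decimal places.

2.87%

r ≈ i − π = 1.37% − (-1.5%) = 2.87%.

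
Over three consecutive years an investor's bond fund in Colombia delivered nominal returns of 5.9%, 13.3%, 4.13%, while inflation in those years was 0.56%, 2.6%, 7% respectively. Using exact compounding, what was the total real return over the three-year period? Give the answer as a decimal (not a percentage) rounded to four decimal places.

0.1317

Compound the nominal returns: 1.0590 × 1.1330 × 1.0413 = 1.249401.
Compound inflation: 1.0056 × 1.0260 × 1.0700 = 1.103968.
Deflate: 1.249401 / 1.103968 = 1.131737.
Total real return = 1.131737 − 1 → 0.1317.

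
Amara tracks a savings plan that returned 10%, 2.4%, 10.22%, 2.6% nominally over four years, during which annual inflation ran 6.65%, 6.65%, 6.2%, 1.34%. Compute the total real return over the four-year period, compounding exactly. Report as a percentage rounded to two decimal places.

Compound the nominal returns: 1.1000 × 1.0240 × 1.1022 × 1.0260 = 1.273798.
Compound inflation: 1.0665 × 1.0665 × 1.0620 × 1.0134 = 1.224129.
Deflate: 1.273798 / 1.224129 = 1.040575.
Total real return = 1.040575 − 1 → 4.06%.

4.06%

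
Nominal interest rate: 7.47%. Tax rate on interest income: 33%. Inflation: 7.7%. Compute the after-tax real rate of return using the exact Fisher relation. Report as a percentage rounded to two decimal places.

-2.50%

After-tax nominal return = 7.47% × (1 − 0.33) = 5.0049%.
1 + r = 1.050049 / 1.07700 = 0.974976
After-tax real rate = 0.974976 − 1 → -2.50%.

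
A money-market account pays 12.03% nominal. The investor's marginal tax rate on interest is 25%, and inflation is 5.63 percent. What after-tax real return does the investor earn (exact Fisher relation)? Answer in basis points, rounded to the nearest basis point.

After-tax nominal return = 12.03% × (1 − 0.25) = 9.0225%.
1 + r = 1.090225 / 1.05630 = 1.032117
After-tax real rate = 1.032117 − 1 → 321 basis points.

321 basis points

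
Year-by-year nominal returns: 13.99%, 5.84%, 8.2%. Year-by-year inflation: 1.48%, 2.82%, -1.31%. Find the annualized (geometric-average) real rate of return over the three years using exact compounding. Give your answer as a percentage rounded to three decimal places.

Compound the nominal returns: 1.1399 × 1.0584 × 1.0820 = 1.305400713.
Compound inflation: 1.0148 × 1.0282 × 0.9869 = 1.029748593.
Deflate: 1.305400713 / 1.029748593 = 1.267688757.
Annualized real rate = 1.267688757^(1/3) − 1 = 8.22748% → 8.227%.

8.227%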